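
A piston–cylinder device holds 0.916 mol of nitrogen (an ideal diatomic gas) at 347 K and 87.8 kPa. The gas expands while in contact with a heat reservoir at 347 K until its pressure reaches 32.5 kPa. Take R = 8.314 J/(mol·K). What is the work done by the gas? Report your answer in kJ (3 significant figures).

W ≈ 2.63 kJ

Isothermal process: W = nRT ln(V₂/V₁) = nRT ln(P₁/P₂).
W = (0.916)(8.314)(347) × ln(87.8/32.5)
  = 2643 × ln(2.702) = 2643 × 0.9938
W_by_gas = 2626 J.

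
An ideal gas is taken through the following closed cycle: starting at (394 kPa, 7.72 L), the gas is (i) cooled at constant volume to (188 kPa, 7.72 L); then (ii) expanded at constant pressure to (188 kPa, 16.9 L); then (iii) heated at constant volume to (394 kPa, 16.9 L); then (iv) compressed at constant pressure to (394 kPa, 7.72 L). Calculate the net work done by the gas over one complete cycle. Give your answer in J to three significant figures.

W_net ≈ -1890 J

Constant-volume legs do no work.
W(ii) = (188)(16.9 − 7.72) = 1726 J; W(iv) = (394)(7.72 − 16.9) = -3617 J.
W_net = 1726 − 3617 = -1891 J (the counter-clockwise enclosed area).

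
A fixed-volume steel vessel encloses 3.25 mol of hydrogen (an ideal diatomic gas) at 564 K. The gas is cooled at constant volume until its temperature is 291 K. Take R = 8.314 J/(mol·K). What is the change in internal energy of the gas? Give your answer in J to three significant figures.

Constant volume ⇒ W = 0, so Q = ΔU = nCᵥΔT with Cᵥ = 5R/2 = 20.79 J/(mol·K).
ΔU = (3.25)(20.79)(291 − 564) = -18441 J.

ΔU ≈ -18400 J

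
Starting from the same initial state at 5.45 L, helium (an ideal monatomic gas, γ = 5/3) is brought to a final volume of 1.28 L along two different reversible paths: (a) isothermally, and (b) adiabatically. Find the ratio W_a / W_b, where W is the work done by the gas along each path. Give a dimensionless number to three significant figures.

W_a / W_b ≈ 0.594

Path (a) isothermal: W = P₁V₁ ln(V₂/V₁) → W_a/(P₁V₁) = -1.449.
Path (b) adiabatic: W = P₁V₁(1 − (V₁/V₂)^(γ−1))/(γ−1) → W_b/(P₁V₁) = -2.44.
W_a / W_b = -1.449 / -2.44 = 0.5936.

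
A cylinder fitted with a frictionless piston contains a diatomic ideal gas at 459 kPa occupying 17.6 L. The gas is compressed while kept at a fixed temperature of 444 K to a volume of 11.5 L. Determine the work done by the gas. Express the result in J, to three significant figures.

Isothermal: W = nRT ln(V₂/V₁) = P₁V₁ ln(V₂/V₁).
P₁V₁ = (459 kPa)(17.6 L) = 8078 J.
W = 8078 × ln(11.5/17.6) = 8078 × -0.4256
W_by_gas = -3438 J.

W ≈ -3440 J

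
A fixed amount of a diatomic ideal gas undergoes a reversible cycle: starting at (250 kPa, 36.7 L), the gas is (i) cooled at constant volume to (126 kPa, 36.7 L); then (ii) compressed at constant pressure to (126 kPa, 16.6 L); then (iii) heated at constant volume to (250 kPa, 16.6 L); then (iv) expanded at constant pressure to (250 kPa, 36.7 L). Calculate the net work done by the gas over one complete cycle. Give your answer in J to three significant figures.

Constant-volume legs do no work.
W(ii) = (126)(16.6 − 36.7) = -2533 J; W(iv) = (250)(36.7 − 16.6) = 5025 J.
W_net = -2533 + 5025 = 2492 J (the clockwise enclosed area).

W_net ≈ 2490 J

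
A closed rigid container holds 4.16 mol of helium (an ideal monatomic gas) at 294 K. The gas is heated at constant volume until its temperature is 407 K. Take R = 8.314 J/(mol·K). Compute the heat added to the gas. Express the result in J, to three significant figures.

Constant volume ⇒ W = 0, so Q = ΔU = nCᵥΔT with Cᵥ = 3R/2 = 12.47 J/(mol·K).
ΔU = (4.16)(12.47)(407 − 294) = 5862 J.

Q ≈ 5860 J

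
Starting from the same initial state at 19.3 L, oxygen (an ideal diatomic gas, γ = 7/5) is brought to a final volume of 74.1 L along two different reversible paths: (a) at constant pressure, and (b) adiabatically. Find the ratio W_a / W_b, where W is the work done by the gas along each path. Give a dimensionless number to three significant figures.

Path (a) isobaric: W = P₁(V₂ − V₁) → W_a/(P₁V₁) = 2.839.
Path (b) adiabatic: W = P₁V₁(1 − (V₁/V₂)^(γ−1))/(γ−1) → W_b/(P₁V₁) = 1.04.
W_a / W_b = 2.839 / 1.04 = 2.729.

W_a / W_b ≈ 2.73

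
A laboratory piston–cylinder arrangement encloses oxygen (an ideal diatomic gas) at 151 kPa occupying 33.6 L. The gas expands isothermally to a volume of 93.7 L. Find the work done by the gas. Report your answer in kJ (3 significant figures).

Isothermal: W = nRT ln(V₂/V₁) = P₁V₁ ln(V₂/V₁).
P₁V₁ = (151 kPa)(33.6 L) = 5074 J.
W = 5074 × ln(93.7/33.6) = 5074 × 1.026
W_by_gas = 5203 J.

W ≈ 5.20 kJ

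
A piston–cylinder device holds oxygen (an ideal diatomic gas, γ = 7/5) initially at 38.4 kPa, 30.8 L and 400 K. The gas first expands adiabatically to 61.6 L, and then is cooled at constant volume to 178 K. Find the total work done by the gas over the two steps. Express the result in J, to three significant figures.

W_total ≈ 716 J

Step 1 (adiabatic): W = (P₁V₁ − P₂V₂)/(γ−1) = (1183 − 896.3)/0.4 = 716 J.
Step 2 (isochoric): W = 0 (constant volume).
W_total = 716 + 0 = 716 J.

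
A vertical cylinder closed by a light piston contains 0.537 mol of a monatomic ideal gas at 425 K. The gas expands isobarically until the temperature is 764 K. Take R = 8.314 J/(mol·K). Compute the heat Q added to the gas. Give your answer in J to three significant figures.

Isobaric: W = nRΔT = (0.537)(8.314)(339) = 1514 J.
ΔU = nCᵥΔT with Cᵥ = 3R/2: ΔU = (0.537)(12.47)(339) = 2270 J.
Q = ΔU + W = 2270 + 1514 = 3784 J.

Q ≈ 3780 J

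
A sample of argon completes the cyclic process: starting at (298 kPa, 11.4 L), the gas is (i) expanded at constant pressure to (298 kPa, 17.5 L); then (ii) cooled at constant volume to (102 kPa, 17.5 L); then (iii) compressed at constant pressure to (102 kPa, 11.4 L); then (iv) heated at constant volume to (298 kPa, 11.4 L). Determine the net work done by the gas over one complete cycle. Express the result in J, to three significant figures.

W_net ≈ 1200 J

Constant-volume legs do no work.
W(i) = (298)(17.5 − 11.4) = 1818 J; W(iii) = (102)(11.4 − 17.5) = -622.2 J.
W_net = 1818 − 622.2 = 1196 J (the clockwise enclosed area).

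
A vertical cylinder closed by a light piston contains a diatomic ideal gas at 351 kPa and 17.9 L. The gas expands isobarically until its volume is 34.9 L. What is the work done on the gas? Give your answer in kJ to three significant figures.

W ≈ -5.97 kJ

Isobaric: W = P ΔV.
W = (351 kPa)(34.9 − 17.9 L) = (351)(17) = 5967 J.
Work on gas = −W_by = -5967 J.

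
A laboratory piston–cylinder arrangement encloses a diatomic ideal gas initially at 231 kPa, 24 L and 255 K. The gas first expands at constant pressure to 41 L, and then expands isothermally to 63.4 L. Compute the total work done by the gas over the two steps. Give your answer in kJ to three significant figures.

Step 1 (isobaric): W = PΔV = (231 kPa)(41 − 24 L) = 3927 J.
After step 1: P = 231 kPa, V = 41 L, T = 435.6 K.
Step 2 (isothermal): W = P₁V₁ ln(V₂/V₁) = (9471) ln(63.4/41) = 4128 J.
W_total = 3927 + 4128 = 8055 J.

W_total ≈ 8.06 kJ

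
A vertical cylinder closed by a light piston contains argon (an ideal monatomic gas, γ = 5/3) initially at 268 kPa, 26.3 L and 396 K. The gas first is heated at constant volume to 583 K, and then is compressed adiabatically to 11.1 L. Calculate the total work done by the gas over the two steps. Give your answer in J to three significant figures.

W_total ≈ -12100 J

Step 1 (isochoric): W = 0 (constant volume).
After step 1: P = 394.6 kPa (V unchanged).
Step 2 (adiabatic): W = (P₁V₁ − P₂V₂)/(γ−1) = (10377 − 18442)/0.667 = -12098 J.
W_total = 0 − 12098 = -12098 J.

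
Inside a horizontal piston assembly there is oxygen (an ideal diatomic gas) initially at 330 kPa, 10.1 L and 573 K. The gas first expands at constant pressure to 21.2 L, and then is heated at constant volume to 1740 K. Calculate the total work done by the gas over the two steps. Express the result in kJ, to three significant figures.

Step 1 (isobaric): W = PΔV = (330 kPa)(21.2 − 10.1 L) = 3663 J.
Step 2 (isochoric): W = 0 (constant volume).
W_total = 3663 + 0 = 3663 J.

W_total ≈ 3.66 kJ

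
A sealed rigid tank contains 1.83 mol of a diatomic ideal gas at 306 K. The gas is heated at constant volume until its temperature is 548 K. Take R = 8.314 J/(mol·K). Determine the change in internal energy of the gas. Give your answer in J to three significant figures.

ΔU ≈ 9200 J

Constant volume ⇒ W = 0, so Q = ΔU = nCᵥΔT with Cᵥ = 5R/2 = 20.79 J/(mol·K).
ΔU = (1.83)(20.79)(548 − 306) = 9205 J.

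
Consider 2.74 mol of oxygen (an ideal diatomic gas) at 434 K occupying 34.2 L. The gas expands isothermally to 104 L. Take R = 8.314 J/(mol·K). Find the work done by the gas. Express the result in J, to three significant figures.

W ≈ 11000 J

Isothermal: W = nRT ln(V₂/V₁).
W = (2.74)(8.314)(434) × ln(104/34.2)
  = 9887 × 1.112
W_by_gas = 10996 J.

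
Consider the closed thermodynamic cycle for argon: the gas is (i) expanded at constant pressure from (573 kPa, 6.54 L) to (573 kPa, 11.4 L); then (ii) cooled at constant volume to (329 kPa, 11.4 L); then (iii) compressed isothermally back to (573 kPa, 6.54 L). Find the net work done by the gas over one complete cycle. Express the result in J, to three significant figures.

W_net ≈ 701 J

Leg (i): W = PΔV = (573)(11.4 − 6.54) = 2785 J.
Leg (ii): W = 0.
Leg (iii): W = PᵢVᵢ ln(V_f/Vᵢ) = (3751) ln(6.54/11.4) = -2084 J.
W_net = 2785 − 2084 = 700.7 J.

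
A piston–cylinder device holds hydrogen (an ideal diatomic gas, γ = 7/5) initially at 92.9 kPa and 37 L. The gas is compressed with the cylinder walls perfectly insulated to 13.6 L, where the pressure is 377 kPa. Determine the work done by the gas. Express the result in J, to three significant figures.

Adiabatic: W = (P₁V₁ − P₂V₂)/(γ − 1) with γ = 7/5.
P₁V₁ = 3437 J, P₂V₂ = 5127 J.
W = (3437 − 5127) / 0.4 = -4225 J.

W ≈ -4220 J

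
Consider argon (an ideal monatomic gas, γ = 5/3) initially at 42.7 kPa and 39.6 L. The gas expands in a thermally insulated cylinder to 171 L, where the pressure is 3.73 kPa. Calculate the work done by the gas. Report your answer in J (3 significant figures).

Adiabatic: W = (P₁V₁ − P₂V₂)/(γ − 1) with γ = 5/3.
P₁V₁ = 1691 J, P₂V₂ = 637.8 J.
W = (1691 − 637.8) / 0.6667 = 1580 J.

W ≈ 1580 J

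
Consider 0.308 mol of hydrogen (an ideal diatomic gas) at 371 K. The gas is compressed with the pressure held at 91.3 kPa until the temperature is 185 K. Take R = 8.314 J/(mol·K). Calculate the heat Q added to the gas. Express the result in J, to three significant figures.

Q ≈ -1670 J

Isobaric: W = nRΔT = (0.308)(8.314)(-186) = -476.3 J.
ΔU = nCᵥΔT with Cᵥ = 5R/2: ΔU = (0.308)(20.79)(-186) = -1191 J.
Q = ΔU + W = -1191 − 476.3 = -1667 J.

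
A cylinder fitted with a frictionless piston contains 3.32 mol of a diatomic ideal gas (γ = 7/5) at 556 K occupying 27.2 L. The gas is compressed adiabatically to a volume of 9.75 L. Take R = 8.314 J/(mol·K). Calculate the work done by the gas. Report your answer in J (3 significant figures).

Adiabatic: TV^(γ−1) = const with γ = 7/5.
T₂ = T₁ (V₁/V₂)^(γ−1) = 556 × (27.2/9.75)^0.4 = 556 × 1.507 = 838.1 K.
W_by = nCᵥ(T₁ − T₂) = (3.32)(20.79)(556 − 838.1) = -19467 J.

W ≈ -19500 J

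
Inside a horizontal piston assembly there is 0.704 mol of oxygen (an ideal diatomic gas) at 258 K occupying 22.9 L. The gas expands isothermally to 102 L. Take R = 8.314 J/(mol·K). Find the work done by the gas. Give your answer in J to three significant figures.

W ≈ 2260 J

Isothermal: W = nRT ln(V₂/V₁).
W = (0.704)(8.314)(258) × ln(102/22.9)
  = 1510 × 1.494
W_by_gas = 2256 J.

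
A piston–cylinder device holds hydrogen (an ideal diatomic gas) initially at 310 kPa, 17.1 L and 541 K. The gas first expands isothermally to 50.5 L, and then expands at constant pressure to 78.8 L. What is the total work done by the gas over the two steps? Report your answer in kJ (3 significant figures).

W_total ≈ 8.71 kJ

Step 1 (isothermal): W = P₁V₁ ln(V₂/V₁) = (5301) ln(50.5/17.1) = 5740 J.
After step 1: P = 105 kPa, V = 50.5 L, T = 541 K.
Step 2 (isobaric): W = PΔV = (105 kPa)(78.8 − 50.5 L) = 2971 J.
W_total = 5740 + 2971 = 8711 J.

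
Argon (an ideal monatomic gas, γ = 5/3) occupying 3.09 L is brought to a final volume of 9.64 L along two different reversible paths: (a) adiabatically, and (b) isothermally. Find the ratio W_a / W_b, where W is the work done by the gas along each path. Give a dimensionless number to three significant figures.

W_a / W_b ≈ 0.701

Path (a) adiabatic: W = P₁V₁(1 − (V₁/V₂)^(γ−1))/(γ−1) → W_a/(P₁V₁) = 0.7974.
Path (b) isothermal: W = P₁V₁ ln(V₂/V₁) → W_b/(P₁V₁) = 1.138.
W_a / W_b = 0.7974 / 1.138 = 0.7009.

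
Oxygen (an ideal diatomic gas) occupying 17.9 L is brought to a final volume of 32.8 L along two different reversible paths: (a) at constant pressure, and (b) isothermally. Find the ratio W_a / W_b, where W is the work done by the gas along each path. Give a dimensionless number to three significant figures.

Path (a) isobaric: W = P₁(V₂ − V₁) → W_a/(P₁V₁) = 0.8324.
Path (b) isothermal: W = P₁V₁ ln(V₂/V₁) → W_b/(P₁V₁) = 0.6056.
W_a / W_b = 0.8324 / 0.6056 = 1.374.

W_a / W_b ≈ 1.37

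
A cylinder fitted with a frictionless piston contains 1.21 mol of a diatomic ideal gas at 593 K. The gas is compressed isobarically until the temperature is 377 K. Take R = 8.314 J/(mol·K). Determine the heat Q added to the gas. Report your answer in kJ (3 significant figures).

Q ≈ -7.61 kJ

Isobaric: W = nRΔT = (1.21)(8.314)(-216) = -2173 J.
ΔU = nCᵥΔT with Cᵥ = 5R/2: ΔU = (1.21)(20.79)(-216) = -5432 J.
Q = ΔU + W = -5432 − 2173 = -7605 J.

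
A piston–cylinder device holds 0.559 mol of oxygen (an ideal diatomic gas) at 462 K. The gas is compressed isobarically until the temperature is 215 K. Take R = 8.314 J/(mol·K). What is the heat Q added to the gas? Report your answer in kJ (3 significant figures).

Isobaric: W = nRΔT = (0.559)(8.314)(-247) = -1148 J.
ΔU = nCᵥΔT with Cᵥ = 5R/2: ΔU = (0.559)(20.79)(-247) = -2870 J.
Q = ΔU + W = -2870 − 1148 = -4018 J.

Q ≈ -4.02 kJ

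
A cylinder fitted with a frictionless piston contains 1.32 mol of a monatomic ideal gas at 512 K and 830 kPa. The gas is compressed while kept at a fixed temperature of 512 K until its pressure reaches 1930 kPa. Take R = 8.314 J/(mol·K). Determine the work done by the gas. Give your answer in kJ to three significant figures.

Isothermal process: W = nRT ln(V₂/V₁) = nRT ln(P₁/P₂).
W = (1.32)(8.314)(512) × ln(830/1930)
  = 5619 × ln(0.4301) = 5619 × -0.8438
W_by_gas = -4742 J.

W ≈ -4.74 kJ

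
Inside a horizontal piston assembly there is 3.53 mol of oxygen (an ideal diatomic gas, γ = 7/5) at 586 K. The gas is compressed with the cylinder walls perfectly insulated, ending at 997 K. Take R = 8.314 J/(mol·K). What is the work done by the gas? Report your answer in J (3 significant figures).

W ≈ -30200 J

Adiabatic ⇒ Q = 0, so W_by = −ΔU = nCᵥ(T₁ − T₂).
Cᵥ = 5R/2 = 20.79 J/(mol·K).
W = (3.53)(20.79)(586 − 997) = -30156 J.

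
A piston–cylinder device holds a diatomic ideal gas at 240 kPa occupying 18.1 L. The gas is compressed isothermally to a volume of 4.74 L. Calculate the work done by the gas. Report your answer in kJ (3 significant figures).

W ≈ -5.82 kJ

Isothermal: W = nRT ln(V₂/V₁) = P₁V₁ ln(V₂/V₁).
P₁V₁ = (240 kPa)(18.1 L) = 4344 J.
W = 4344 × ln(4.74/18.1) = 4344 × -1.34
W_by_gas = -5820 J.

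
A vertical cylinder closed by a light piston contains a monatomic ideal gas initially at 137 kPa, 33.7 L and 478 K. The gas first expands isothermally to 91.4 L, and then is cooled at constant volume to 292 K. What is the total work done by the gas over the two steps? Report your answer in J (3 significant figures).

Step 1 (isothermal): W = P₁V₁ ln(V₂/V₁) = (4617) ln(91.4/33.7) = 4607 J.
Step 2 (isochoric): W = 0 (constant volume).
W_total = 4607 + 0 = 4607 J.

W_total ≈ 4610 J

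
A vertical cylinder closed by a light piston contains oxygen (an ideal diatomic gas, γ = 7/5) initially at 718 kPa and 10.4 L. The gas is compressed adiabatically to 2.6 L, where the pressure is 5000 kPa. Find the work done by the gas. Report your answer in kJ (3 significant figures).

Adiabatic: W = (P₁V₁ − P₂V₂)/(γ − 1) with γ = 7/5.
P₁V₁ = 7467 J, P₂V₂ = 13000 J.
W = (7467 − 13000) / 0.4 = -13832 J.

W ≈ -13.8 kJ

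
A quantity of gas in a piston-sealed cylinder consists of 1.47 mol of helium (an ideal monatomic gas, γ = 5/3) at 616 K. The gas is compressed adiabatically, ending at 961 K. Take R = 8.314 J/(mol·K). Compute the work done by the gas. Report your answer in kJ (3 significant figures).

W ≈ -6.32 kJ

Adiabatic ⇒ Q = 0, so W_by = −ΔU = nCᵥ(T₁ − T₂).
Cᵥ = 3R/2 = 12.47 J/(mol·K).
W = (1.47)(12.47)(616 − 961) = -6325 J.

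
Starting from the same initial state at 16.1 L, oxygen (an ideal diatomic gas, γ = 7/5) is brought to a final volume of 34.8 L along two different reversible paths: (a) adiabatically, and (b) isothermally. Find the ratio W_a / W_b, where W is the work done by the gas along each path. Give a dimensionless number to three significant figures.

W_a / W_b ≈ 0.861

Path (a) adiabatic: W = P₁V₁(1 − (V₁/V₂)^(γ−1))/(γ−1) → W_a/(P₁V₁) = 0.6633.
Path (b) isothermal: W = P₁V₁ ln(V₂/V₁) → W_b/(P₁V₁) = 0.7708.
W_a / W_b = 0.6633 / 0.7708 = 0.8605.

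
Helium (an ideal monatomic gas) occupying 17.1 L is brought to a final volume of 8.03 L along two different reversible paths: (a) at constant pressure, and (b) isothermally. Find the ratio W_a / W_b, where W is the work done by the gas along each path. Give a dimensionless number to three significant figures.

Path (a) isobaric: W = P₁(V₂ − V₁) → W_a/(P₁V₁) = -0.5304.
Path (b) isothermal: W = P₁V₁ ln(V₂/V₁) → W_b/(P₁V₁) = -0.7559.
W_a / W_b = -0.5304 / -0.7559 = 0.7017.

W_a / W_b ≈ 0.702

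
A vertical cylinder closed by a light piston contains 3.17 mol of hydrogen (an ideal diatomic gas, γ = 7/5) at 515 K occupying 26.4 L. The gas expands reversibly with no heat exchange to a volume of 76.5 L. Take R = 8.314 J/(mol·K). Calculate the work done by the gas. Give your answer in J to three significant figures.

Adiabatic: TV^(γ−1) = const with γ = 7/5.
T₂ = T₁ (V₁/V₂)^(γ−1) = 515 × (26.4/76.5)^0.4 = 515 × 0.6534 = 336.5 K.
W_by = nCᵥ(T₁ − T₂) = (3.17)(20.79)(515 − 336.5) = 11761 J.

W ≈ 11800 J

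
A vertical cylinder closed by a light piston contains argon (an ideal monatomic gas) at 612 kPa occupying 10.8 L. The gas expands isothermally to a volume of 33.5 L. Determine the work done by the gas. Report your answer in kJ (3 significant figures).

W ≈ 7.48 kJ

Isothermal: W = nRT ln(V₂/V₁) = P₁V₁ ln(V₂/V₁).
P₁V₁ = (612 kPa)(10.8 L) = 6610 J.
W = 6610 × ln(33.5/10.8) = 6610 × 1.132
W_by_gas = 7482 J.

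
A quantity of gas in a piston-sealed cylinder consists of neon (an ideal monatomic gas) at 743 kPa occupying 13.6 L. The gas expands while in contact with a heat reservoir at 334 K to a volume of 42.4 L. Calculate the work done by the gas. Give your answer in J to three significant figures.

Isothermal: W = nRT ln(V₂/V₁) = P₁V₁ ln(V₂/V₁).
P₁V₁ = (743 kPa)(13.6 L) = 10105 J.
W = 10105 × ln(42.4/13.6) = 10105 × 1.137
W_by_gas = 11490 J.

W ≈ 11500 J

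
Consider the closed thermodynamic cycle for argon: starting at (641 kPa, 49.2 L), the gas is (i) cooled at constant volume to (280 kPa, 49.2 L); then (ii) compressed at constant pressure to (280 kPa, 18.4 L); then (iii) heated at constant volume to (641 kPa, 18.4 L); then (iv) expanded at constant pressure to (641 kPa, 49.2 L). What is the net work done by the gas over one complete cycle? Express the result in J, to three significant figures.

W_net ≈ 11100 J

Constant-volume legs do no work.
W(ii) = (280)(18.4 − 49.2) = -8624 J; W(iv) = (641)(49.2 − 18.4) = 19743 J.
W_net = -8624 + 19743 = 11119 J (the clockwise enclosed area).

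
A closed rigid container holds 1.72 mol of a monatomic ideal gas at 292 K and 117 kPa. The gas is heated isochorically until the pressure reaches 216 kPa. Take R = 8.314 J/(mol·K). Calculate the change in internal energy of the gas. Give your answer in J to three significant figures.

ΔU ≈ 5300 J

Constant volume ⇒ W = 0, so Q = ΔU = nCᵥΔT with Cᵥ = 3R/2 = 12.47 J/(mol·K).
At constant V, T₂/T₁ = P₂/P₁ ⇒ ΔT = T₁(P₂/P₁ − 1) = 292·(216/117 − 1) = 247.1 K.
ΔU = (1.72)(12.47)(247.1) = 5300 J.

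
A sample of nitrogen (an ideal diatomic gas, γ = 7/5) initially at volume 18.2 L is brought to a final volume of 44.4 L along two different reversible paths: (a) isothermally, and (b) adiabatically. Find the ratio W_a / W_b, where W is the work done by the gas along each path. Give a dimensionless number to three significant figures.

W_a / W_b ≈ 1.19

Path (a) isothermal: W = P₁V₁ ln(V₂/V₁) → W_a/(P₁V₁) = 0.8918.
Path (b) adiabatic: W = P₁V₁(1 − (V₁/V₂)^(γ−1))/(γ−1) → W_b/(P₁V₁) = 0.7501.
W_a / W_b = 0.8918 / 0.7501 = 1.189.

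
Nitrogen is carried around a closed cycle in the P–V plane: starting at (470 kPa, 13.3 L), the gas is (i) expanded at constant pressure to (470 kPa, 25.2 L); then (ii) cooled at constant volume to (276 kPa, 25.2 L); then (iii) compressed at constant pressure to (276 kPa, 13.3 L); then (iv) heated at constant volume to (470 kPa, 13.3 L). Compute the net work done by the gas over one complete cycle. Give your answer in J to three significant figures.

W_net ≈ 2310 J

Constant-volume legs do no work.
W(i) = (470)(25.2 − 13.3) = 5593 J; W(iii) = (276)(13.3 − 25.2) = -3284 J.
W_net = 5593 − 3284 = 2309 J (the clockwise enclosed area).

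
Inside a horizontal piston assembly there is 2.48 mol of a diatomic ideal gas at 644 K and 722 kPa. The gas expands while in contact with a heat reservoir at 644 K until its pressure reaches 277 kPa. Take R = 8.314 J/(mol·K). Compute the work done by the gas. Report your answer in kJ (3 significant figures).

W ≈ 12.7 kJ

Isothermal process: W = nRT ln(V₂/V₁) = nRT ln(P₁/P₂).
W = (2.48)(8.314)(644) × ln(722/277)
  = 13278 × ln(2.606) = 13278 × 0.958
W_by_gas = 12721 J.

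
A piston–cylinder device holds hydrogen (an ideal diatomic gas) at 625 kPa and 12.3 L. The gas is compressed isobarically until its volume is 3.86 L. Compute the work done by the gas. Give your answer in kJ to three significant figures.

Isobaric: W = P ΔV.
W = (625 kPa)(3.86 − 12.3 L) = (625)(-8.44) = -5275 J.

W ≈ -5.28 kJ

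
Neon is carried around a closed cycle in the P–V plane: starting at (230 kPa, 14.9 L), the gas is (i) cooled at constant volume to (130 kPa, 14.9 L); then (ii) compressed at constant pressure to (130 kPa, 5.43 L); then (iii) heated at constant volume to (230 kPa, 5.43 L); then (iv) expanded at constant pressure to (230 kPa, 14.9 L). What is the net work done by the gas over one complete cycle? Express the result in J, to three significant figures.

W_net ≈ 947 J

Constant-volume legs do no work.
W(ii) = (130)(5.43 − 14.9) = -1231 J; W(iv) = (230)(14.9 − 5.43) = 2178 J.
W_net = -1231 + 2178 = 947 J (the clockwise enclosed area).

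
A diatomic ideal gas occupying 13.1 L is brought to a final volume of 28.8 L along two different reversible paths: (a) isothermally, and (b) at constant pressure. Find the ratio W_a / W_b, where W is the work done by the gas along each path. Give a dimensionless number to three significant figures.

Path (a) isothermal: W = P₁V₁ ln(V₂/V₁) → W_a/(P₁V₁) = 0.7878.
Path (b) isobaric: W = P₁(V₂ − V₁) → W_b/(P₁V₁) = 1.198.
W_a / W_b = 0.7878 / 1.198 = 0.6573.

W_a / W_b ≈ 0.657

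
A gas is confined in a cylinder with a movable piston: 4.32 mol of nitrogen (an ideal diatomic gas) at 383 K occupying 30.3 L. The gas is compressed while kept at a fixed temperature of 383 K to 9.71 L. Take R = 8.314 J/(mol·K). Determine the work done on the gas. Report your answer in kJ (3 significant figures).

W ≈ 15.7 kJ

Isothermal: W = nRT ln(V₂/V₁).
W = (4.32)(8.314)(383) × ln(9.71/30.3)
  = 13756 × -1.138
W_by_gas = -15654 J; work on gas = −W_by = 15654 J.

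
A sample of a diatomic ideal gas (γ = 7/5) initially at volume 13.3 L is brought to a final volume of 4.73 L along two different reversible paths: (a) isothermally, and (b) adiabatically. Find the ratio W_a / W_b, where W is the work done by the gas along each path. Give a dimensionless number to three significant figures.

Path (a) isothermal: W = P₁V₁ ln(V₂/V₁) → W_a/(P₁V₁) = -1.034.
Path (b) adiabatic: W = P₁V₁(1 − (V₁/V₂)^(γ−1))/(γ−1) → W_b/(P₁V₁) = -1.28.
W_a / W_b = -1.034 / -1.28 = 0.8074.

W_a / W_b ≈ 0.807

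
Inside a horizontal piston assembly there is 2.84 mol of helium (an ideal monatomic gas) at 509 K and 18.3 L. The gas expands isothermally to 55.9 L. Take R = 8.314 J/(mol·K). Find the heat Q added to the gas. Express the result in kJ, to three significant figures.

Isothermal ⇒ ΔU = 0, so Q = W = nRT ln(V₂/V₁).
Q = (2.84)(8.314)(509) ln(55.9/18.3) = 12018 × 1.117 = 13420 J.

Q ≈ 13.4 kJ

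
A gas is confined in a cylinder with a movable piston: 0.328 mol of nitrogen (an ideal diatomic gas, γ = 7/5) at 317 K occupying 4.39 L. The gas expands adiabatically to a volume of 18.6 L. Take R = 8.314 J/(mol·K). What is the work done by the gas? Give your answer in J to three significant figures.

Adiabatic: TV^(γ−1) = const with γ = 7/5.
T₂ = T₁ (V₁/V₂)^(γ−1) = 317 × (4.39/18.6)^0.4 = 317 × 0.5613 = 177.9 K.
W_by = nCᵥ(T₁ − T₂) = (0.328)(20.79)(317 − 177.9) = 948.1 J.

W ≈ 948 J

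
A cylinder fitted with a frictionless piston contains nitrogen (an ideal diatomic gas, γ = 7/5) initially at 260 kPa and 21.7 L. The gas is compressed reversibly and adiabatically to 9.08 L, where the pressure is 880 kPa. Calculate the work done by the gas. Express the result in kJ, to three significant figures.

W ≈ -5.87 kJ

Adiabatic: W = (P₁V₁ − P₂V₂)/(γ − 1) with γ = 7/5.
P₁V₁ = 5642 J, P₂V₂ = 7990 J.
W = (5642 − 7990) / 0.4 = -5871 J.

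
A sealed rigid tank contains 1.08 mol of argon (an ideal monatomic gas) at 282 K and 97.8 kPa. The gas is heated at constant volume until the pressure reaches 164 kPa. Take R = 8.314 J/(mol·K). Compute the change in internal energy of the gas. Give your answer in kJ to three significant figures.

Constant volume ⇒ W = 0, so Q = ΔU = nCᵥΔT with Cᵥ = 3R/2 = 12.47 J/(mol·K).
At constant V, T₂/T₁ = P₂/P₁ ⇒ ΔT = T₁(P₂/P₁ − 1) = 282·(164/97.8 − 1) = 190.9 K.
ΔU = (1.08)(12.47)(190.9) = 2571 J.

ΔU ≈ 2.57 kJ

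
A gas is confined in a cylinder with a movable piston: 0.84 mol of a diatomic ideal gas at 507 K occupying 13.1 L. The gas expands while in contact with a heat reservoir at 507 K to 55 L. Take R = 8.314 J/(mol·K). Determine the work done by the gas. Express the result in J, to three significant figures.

Isothermal: W = nRT ln(V₂/V₁).
W = (0.84)(8.314)(507) × ln(55/13.1)
  = 3541 × 1.435
W_by_gas = 5080 J.

W ≈ 5080 J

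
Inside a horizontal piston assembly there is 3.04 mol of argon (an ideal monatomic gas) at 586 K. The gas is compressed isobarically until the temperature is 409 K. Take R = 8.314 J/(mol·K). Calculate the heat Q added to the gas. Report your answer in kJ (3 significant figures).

Isobaric: W = nRΔT = (3.04)(8.314)(-177) = -4474 J.
ΔU = nCᵥΔT with Cᵥ = 3R/2: ΔU = (3.04)(12.47)(-177) = -6710 J.
Q = ΔU + W = -6710 − 4474 = -11184 J.

Q ≈ -11.2 kJ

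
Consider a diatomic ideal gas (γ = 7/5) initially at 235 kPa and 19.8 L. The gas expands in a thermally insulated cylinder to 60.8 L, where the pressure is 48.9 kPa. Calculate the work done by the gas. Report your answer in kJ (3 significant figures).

Adiabatic: W = (P₁V₁ − P₂V₂)/(γ − 1) with γ = 7/5.
P₁V₁ = 4653 J, P₂V₂ = 2973 J.
W = (4653 − 2973) / 0.4 = 4200 J.

W ≈ 4.20 kJ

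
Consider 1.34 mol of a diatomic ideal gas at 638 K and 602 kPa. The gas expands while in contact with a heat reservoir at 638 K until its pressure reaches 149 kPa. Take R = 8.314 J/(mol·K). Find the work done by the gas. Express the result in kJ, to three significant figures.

W ≈ 9.92 kJ

Isothermal process: W = nRT ln(V₂/V₁) = nRT ln(P₁/P₂).
W = (1.34)(8.314)(638) × ln(602/149)
  = 7108 × ln(4.04) = 7108 × 1.396
W_by_gas = 9925 J.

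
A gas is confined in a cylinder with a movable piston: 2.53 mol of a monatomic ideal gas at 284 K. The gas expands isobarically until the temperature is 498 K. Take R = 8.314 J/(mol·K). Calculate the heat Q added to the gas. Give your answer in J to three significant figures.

Q ≈ 11300 J

Isobaric: W = nRΔT = (2.53)(8.314)(214) = 4501 J.
ΔU = nCᵥΔT with Cᵥ = 3R/2: ΔU = (2.53)(12.47)(214) = 6752 J.
Q = ΔU + W = 6752 + 4501 = 11253 J.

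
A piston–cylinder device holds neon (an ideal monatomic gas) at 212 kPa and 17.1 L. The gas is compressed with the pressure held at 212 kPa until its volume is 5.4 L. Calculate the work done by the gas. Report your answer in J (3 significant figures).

Isobaric: W = P ΔV.
W = (212 kPa)(5.4 − 17.1 L) = (212)(-11.7) = -2480 J.

W ≈ -2480 J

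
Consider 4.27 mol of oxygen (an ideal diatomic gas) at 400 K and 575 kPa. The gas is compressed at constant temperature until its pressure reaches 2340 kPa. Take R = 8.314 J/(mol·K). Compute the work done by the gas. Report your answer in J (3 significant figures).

W ≈ -19900 J

Isothermal process: W = nRT ln(V₂/V₁) = nRT ln(P₁/P₂).
W = (4.27)(8.314)(400) × ln(575/2340)
  = 14200 × ln(0.2457) = 14200 × -1.404
W_by_gas = -19931 J.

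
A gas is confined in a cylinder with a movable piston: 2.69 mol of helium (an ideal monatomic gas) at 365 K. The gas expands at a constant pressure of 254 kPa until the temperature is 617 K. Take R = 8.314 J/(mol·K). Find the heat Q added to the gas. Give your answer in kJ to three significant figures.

Isobaric: W = nRΔT = (2.69)(8.314)(252) = 5636 J.
ΔU = nCᵥΔT with Cᵥ = 3R/2: ΔU = (2.69)(12.47)(252) = 8454 J.
Q = ΔU + W = 8454 + 5636 = 14090 J.

Q ≈ 14.1 kJ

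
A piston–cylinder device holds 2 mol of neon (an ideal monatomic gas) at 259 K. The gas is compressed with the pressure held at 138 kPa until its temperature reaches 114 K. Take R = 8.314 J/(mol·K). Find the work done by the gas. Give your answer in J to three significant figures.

Isobaric: W = P ΔV = nR ΔT.
W = (2)(8.314)(114 − 259) = -2411 J.

W ≈ -2410 J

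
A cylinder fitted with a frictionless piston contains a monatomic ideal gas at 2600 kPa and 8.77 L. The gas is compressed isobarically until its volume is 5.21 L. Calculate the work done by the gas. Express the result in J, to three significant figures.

W ≈ -9260 J

Isobaric: W = P ΔV.
W = (2600 kPa)(5.21 − 8.77 L) = (2600)(-3.56) = -9256 J.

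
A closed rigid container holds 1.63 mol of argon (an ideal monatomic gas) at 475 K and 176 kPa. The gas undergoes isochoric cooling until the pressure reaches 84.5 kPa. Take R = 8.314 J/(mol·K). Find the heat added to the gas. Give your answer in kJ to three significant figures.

Q ≈ -5.02 kJ

Constant volume ⇒ W = 0, so Q = ΔU = nCᵥΔT with Cᵥ = 3R/2 = 12.47 J/(mol·K).
At constant V, T₂/T₁ = P₂/P₁ ⇒ ΔT = T₁(P₂/P₁ − 1) = 475·(84.5/176 − 1) = -246.9 K.
ΔU = (1.63)(12.47)(-246.9) = -5020 J.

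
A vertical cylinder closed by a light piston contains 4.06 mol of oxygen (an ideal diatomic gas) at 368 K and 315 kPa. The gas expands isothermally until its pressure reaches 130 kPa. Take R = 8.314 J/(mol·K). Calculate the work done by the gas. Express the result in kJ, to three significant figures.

Isothermal process: W = nRT ln(V₂/V₁) = nRT ln(P₁/P₂).
W = (4.06)(8.314)(368) × ln(315/130)
  = 12422 × ln(2.423) = 12422 × 0.885
W_by_gas = 10994 J.

W ≈ 11.0 kJ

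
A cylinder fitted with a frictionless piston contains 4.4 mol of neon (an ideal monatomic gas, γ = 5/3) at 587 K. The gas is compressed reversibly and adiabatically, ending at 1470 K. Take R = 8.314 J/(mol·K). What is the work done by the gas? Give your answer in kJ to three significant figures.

W ≈ -48.5 kJ

Adiabatic ⇒ Q = 0, so W_by = −ΔU = nCᵥ(T₁ − T₂).
Cᵥ = 3R/2 = 12.47 J/(mol·K).
W = (4.4)(12.47)(587 − 1470) = -48452 J.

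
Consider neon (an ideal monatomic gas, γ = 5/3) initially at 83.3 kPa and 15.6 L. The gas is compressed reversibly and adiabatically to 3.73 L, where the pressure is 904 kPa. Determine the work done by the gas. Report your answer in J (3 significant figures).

Adiabatic: W = (P₁V₁ − P₂V₂)/(γ − 1) with γ = 5/3.
P₁V₁ = 1299 J, P₂V₂ = 3372 J.
W = (1299 − 3372) / 0.6667 = -3109 J.

W ≈ -3110 J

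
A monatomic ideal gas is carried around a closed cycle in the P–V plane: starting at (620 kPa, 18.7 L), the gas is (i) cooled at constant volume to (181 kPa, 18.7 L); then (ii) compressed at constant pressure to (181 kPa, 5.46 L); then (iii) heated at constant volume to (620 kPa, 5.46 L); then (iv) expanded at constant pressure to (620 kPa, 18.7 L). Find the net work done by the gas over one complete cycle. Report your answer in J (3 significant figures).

W_net ≈ 5810 J

Constant-volume legs do no work.
W(ii) = (181)(5.46 − 18.7) = -2396 J; W(iv) = (620)(18.7 − 5.46) = 8209 J.
W_net = -2396 + 8209 = 5812 J (the clockwise enclosed area).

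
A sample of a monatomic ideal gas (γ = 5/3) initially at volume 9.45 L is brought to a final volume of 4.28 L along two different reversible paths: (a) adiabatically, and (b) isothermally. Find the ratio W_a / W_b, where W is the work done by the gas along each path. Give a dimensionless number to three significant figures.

W_a / W_b ≈ 1.32

Path (a) adiabatic: W = P₁V₁(1 − (V₁/V₂)^(γ−1))/(γ−1) → W_a/(P₁V₁) = -1.043.
Path (b) isothermal: W = P₁V₁ ln(V₂/V₁) → W_b/(P₁V₁) = -0.7921.
W_a / W_b = -1.043 / -0.7921 = 1.317.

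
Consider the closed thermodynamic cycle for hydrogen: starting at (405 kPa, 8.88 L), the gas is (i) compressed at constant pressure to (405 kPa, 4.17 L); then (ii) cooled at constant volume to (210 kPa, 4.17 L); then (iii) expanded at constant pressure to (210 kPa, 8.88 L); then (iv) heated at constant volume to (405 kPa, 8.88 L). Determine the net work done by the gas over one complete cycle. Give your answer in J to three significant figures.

Constant-volume legs do no work.
W(i) = (405)(4.17 − 8.88) = -1908 J; W(iii) = (210)(8.88 − 4.17) = 989.1 J.
W_net = -1908 + 989.1 = -918.5 J (the counter-clockwise enclosed area).

W_net ≈ -918 J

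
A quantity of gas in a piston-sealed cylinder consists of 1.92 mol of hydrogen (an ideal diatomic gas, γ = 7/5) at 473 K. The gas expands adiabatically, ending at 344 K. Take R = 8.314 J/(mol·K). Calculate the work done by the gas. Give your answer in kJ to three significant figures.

Adiabatic ⇒ Q = 0, so W_by = −ΔU = nCᵥ(T₁ − T₂).
Cᵥ = 5R/2 = 20.79 J/(mol·K).
W = (1.92)(20.79)(473 − 344) = 5148 J.

W ≈ 5.15 kJ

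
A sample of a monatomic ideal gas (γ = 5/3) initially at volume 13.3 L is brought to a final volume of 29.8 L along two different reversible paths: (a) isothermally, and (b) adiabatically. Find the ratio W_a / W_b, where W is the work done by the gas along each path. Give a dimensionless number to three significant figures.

Path (a) isothermal: W = P₁V₁ ln(V₂/V₁) → W_a/(P₁V₁) = 0.8067.
Path (b) adiabatic: W = P₁V₁(1 − (V₁/V₂)^(γ−1))/(γ−1) → W_b/(P₁V₁) = 0.624.
W_a / W_b = 0.8067 / 0.624 = 1.293.

W_a / W_b ≈ 1.29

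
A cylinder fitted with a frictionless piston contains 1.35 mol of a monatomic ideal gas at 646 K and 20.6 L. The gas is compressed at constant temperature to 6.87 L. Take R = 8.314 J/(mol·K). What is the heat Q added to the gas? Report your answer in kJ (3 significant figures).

Isothermal ⇒ ΔU = 0, so Q = W = nRT ln(V₂/V₁).
Q = (1.35)(8.314)(646) ln(6.87/20.6) = 7251 × -1.098 = -7962 J.

Q ≈ -7.96 kJ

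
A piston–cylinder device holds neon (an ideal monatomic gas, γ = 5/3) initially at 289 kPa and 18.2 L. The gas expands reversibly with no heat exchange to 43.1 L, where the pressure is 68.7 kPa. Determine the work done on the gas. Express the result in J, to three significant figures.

W ≈ -3450 J

Adiabatic: W = (P₁V₁ − P₂V₂)/(γ − 1) with γ = 5/3.
P₁V₁ = 5260 J, P₂V₂ = 2961 J.
W = (5260 − 2961) / 0.6667 = 3448 J.
Work on gas = −W_by = -3448 J.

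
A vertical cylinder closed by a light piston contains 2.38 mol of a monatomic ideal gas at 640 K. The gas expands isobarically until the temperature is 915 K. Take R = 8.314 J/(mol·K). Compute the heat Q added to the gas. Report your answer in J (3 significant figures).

Isobaric: W = nRΔT = (2.38)(8.314)(275) = 5442 J.
ΔU = nCᵥΔT with Cᵥ = 3R/2: ΔU = (2.38)(12.47)(275) = 8162 J.
Q = ΔU + W = 8162 + 5442 = 13604 J.

Q ≈ 13600 J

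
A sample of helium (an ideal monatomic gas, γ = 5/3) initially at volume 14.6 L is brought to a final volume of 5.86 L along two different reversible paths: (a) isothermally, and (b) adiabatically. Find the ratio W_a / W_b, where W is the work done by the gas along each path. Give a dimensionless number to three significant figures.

W_a / W_b ≈ 0.726

Path (a) isothermal: W = P₁V₁ ln(V₂/V₁) → W_a/(P₁V₁) = -0.9129.
Path (b) adiabatic: W = P₁V₁(1 − (V₁/V₂)^(γ−1))/(γ−1) → W_b/(P₁V₁) = -1.257.
W_a / W_b = -0.9129 / -1.257 = 0.7264.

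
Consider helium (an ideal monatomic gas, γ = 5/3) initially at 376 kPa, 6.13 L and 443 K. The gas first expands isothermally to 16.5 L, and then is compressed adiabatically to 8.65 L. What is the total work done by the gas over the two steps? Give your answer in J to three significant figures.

Step 1 (isothermal): W = P₁V₁ ln(V₂/V₁) = (2305) ln(16.5/6.13) = 2282 J.
After step 1: P = 139.7 kPa, V = 16.5 L, T = 443 K.
Step 2 (adiabatic): W = (P₁V₁ − P₂V₂)/(γ−1) = (2305 − 3545)/0.667 = -1860 J.
W_total = 2282 − 1860 = 421.9 J.

W_total ≈ 422 J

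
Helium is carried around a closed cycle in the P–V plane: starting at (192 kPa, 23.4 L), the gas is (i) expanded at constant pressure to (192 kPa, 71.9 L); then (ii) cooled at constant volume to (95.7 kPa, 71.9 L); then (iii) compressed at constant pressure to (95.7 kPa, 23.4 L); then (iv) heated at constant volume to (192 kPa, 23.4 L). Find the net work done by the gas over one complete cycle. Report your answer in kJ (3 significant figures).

W_net ≈ 4.67 kJ

Constant-volume legs do no work.
W(i) = (192)(71.9 − 23.4) = 9312 J; W(iii) = (95.7)(23.4 − 71.9) = -4641 J.
W_net = 9312 − 4641 = 4671 J (the clockwise enclosed area).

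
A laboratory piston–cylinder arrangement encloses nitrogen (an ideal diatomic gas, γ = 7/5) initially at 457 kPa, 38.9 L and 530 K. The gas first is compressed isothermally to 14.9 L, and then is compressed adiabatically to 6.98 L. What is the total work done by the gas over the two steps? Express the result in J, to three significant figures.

W_total ≈ -32800 J

Step 1 (isothermal): W = P₁V₁ ln(V₂/V₁) = (17777) ln(14.9/38.9) = -17060 J.
After step 1: P = 1193 kPa, V = 14.9 L, T = 530 K.
Step 2 (adiabatic): W = (P₁V₁ − P₂V₂)/(γ−1) = (17777 − 24077)/0.4 = -15749 J.
W_total = -17060 − 15749 = -32808 J.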